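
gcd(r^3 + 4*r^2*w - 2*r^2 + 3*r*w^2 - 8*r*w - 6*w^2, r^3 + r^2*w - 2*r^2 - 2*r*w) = r^2 + r*w - 2*r - 2*w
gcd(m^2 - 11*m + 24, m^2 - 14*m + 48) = m - 8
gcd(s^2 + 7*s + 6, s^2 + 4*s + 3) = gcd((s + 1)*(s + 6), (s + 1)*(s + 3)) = s + 1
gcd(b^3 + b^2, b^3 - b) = b^2 + b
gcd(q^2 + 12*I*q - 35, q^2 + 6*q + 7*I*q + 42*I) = q + 7*I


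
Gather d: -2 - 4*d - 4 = -4*d - 6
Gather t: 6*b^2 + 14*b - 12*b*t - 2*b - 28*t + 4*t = 6*b^2 + 12*b + t*(-12*b - 24)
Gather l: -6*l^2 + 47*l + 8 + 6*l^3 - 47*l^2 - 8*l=6*l^3 - 53*l^2 + 39*l + 8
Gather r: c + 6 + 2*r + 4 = c + 2*r + 10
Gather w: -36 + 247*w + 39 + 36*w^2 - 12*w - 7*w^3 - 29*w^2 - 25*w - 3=-7*w^3 + 7*w^2 + 210*w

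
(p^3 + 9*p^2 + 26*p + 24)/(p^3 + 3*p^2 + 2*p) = (p^2 + 7*p + 12)/(p*(p + 1))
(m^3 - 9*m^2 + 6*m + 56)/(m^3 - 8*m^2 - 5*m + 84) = (m + 2)/(m + 3)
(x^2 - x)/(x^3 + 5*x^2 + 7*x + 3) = x*(x - 1)/(x^3 + 5*x^2 + 7*x + 3)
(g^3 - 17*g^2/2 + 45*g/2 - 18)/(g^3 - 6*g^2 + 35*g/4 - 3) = 2*(g - 3)/(2*g - 1)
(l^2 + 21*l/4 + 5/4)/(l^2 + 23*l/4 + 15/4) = (4*l + 1)/(4*l + 3)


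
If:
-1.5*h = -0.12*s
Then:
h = 0.08*s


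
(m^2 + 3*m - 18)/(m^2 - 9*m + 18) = (m + 6)/(m - 6)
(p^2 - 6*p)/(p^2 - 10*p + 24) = p/(p - 4)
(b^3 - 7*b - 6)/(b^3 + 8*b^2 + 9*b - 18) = (b^3 - 7*b - 6)/(b^3 + 8*b^2 + 9*b - 18)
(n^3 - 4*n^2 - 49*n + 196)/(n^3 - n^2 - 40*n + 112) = (n - 7)/(n - 4)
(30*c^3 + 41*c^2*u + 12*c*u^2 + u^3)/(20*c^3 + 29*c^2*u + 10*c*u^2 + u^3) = (6*c + u)/(4*c + u)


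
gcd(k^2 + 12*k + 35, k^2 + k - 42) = k + 7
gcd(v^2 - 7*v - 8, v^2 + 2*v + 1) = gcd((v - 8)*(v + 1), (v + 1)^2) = v + 1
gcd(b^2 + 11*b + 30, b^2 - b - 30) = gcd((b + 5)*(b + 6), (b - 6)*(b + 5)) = b + 5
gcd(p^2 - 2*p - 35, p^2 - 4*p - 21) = p - 7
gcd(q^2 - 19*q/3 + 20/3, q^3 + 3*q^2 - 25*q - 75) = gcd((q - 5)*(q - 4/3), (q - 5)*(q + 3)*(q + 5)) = q - 5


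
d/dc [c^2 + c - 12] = 2*c + 1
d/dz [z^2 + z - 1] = 2*z + 1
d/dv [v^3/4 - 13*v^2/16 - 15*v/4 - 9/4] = 3*v^2/4 - 13*v/8 - 15/4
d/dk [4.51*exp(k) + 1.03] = 4.51*exp(k)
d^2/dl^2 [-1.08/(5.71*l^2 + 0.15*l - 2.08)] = (70.424856*l^2 + 1.85004*l - 1.08*(11.42*l + 0.15)*(22.84*l + 0.3) - 25.653888)/(5.71*l^2 + 0.15*l - 2.08)^3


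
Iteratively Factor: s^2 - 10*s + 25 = (s - 5)*(s - 5)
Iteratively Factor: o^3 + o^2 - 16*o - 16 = (o + 1)*(o^2 - 16) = (o + 1)*(o + 4)*(o - 4)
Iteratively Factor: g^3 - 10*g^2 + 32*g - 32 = (g - 4)*(g^2 - 6*g + 8) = (g - 4)*(g - 2)*(g - 4)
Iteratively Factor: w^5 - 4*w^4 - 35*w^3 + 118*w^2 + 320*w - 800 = (w + 4)*(w^4 - 8*w^3 - 3*w^2 + 130*w - 200) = (w - 2)*(w + 4)*(w^3 - 6*w^2 - 15*w + 100) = (w - 2)*(w + 4)^2*(w^2 - 10*w + 25) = (w - 5)*(w - 2)*(w + 4)^2*(w - 5)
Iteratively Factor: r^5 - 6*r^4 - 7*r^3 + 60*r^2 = (r)*(r^4 - 6*r^3 - 7*r^2 + 60*r) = r*(r - 5)*(r^3 - r^2 - 12*r) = r^2*(r - 5)*(r^2 - r - 12) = r^2*(r - 5)*(r + 3)*(r - 4)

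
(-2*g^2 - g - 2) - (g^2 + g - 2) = -3*g^2 - 2*g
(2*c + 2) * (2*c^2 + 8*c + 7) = 4*c^3 + 20*c^2 + 30*c + 14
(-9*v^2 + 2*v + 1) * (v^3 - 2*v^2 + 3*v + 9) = -9*v^5 + 20*v^4 - 30*v^3 - 77*v^2 + 21*v + 9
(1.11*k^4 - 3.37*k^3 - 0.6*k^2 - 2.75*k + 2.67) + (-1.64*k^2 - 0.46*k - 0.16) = 1.11*k^4 - 3.37*k^3 - 2.24*k^2 - 3.21*k + 2.51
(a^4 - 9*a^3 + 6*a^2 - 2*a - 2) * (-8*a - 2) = -8*a^5 + 70*a^4 - 30*a^3 + 4*a^2 + 20*a + 4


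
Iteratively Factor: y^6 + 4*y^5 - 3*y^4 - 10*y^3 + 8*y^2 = (y)*(y^5 + 4*y^4 - 3*y^3 - 10*y^2 + 8*y) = y*(y + 2)*(y^4 + 2*y^3 - 7*y^2 + 4*y) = y*(y + 2)*(y + 4)*(y^3 - 2*y^2 + y) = y^2*(y + 2)*(y + 4)*(y^2 - 2*y + 1) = y^2*(y - 1)*(y + 2)*(y + 4)*(y - 1)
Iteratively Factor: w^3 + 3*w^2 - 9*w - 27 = (w + 3)*(w^2 - 9) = (w - 3)*(w + 3)*(w + 3)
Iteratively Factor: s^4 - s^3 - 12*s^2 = (s + 3)*(s^3 - 4*s^2) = (s - 4)*(s + 3)*(s^2) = s*(s - 4)*(s + 3)*(s)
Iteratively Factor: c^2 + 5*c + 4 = (c + 1)*(c + 4)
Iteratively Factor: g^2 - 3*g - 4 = (g - 4)*(g + 1)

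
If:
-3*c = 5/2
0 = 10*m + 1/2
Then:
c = -5/6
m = -1/20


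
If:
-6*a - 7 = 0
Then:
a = -7/6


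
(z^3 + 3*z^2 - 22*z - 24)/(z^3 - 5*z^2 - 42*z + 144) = (z^2 - 3*z - 4)/(z^2 - 11*z + 24)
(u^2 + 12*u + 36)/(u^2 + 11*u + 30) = (u + 6)/(u + 5)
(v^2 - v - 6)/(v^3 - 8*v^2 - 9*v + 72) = (v + 2)/(v^2 - 5*v - 24)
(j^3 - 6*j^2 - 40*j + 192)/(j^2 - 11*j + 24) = (j^2 + 2*j - 24)/(j - 3)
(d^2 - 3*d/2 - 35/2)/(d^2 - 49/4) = 2*(d - 5)/(2*d - 7)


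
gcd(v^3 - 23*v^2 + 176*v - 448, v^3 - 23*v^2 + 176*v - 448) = v^3 - 23*v^2 + 176*v - 448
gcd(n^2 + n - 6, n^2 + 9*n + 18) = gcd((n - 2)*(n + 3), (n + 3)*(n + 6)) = n + 3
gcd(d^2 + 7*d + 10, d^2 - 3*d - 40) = d + 5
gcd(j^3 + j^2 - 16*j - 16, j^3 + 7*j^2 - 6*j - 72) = j + 4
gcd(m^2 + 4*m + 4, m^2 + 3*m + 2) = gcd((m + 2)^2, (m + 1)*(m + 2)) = m + 2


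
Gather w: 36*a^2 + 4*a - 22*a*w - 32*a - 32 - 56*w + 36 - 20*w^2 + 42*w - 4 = 36*a^2 - 28*a - 20*w^2 + w*(-22*a - 14)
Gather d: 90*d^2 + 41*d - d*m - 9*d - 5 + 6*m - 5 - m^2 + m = 90*d^2 + d*(32 - m) - m^2 + 7*m - 10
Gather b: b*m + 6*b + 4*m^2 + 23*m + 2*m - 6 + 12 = b*(m + 6) + 4*m^2 + 25*m + 6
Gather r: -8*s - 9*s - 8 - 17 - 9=-17*s - 34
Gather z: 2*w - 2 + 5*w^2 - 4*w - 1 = 5*w^2 - 2*w - 3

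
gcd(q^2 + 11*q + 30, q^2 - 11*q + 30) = 1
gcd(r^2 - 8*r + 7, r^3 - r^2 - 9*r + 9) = r - 1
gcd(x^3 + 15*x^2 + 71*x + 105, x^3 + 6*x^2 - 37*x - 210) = x^2 + 12*x + 35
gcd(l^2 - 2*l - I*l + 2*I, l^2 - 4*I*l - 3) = l - I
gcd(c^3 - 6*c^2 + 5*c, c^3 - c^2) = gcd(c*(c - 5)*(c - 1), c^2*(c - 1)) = c^2 - c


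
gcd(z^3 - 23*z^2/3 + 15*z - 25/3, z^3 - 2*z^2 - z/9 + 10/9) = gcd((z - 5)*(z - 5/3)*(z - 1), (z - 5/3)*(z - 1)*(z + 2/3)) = z^2 - 8*z/3 + 5/3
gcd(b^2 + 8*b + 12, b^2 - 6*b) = 1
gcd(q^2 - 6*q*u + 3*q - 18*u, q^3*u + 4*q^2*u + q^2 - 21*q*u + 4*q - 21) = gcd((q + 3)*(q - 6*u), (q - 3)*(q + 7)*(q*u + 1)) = 1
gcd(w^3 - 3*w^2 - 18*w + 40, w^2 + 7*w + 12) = w + 4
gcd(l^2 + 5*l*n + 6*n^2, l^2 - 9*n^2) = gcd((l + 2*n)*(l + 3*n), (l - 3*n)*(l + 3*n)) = l + 3*n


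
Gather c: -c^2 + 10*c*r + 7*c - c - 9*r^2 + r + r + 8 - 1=-c^2 + c*(10*r + 6) - 9*r^2 + 2*r + 7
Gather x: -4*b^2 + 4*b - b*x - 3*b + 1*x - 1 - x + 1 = -4*b^2 - b*x + b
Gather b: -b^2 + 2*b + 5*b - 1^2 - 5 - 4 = -b^2 + 7*b - 10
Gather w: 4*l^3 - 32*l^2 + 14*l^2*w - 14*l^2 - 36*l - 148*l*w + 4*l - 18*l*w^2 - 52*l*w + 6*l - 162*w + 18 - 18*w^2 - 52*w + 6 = 4*l^3 - 46*l^2 - 26*l + w^2*(-18*l - 18) + w*(14*l^2 - 200*l - 214) + 24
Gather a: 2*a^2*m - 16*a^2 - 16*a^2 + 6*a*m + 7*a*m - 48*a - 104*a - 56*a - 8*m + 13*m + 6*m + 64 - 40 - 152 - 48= a^2*(2*m - 32) + a*(13*m - 208) + 11*m - 176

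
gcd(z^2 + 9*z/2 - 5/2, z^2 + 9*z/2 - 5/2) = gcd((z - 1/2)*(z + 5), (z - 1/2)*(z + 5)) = z^2 + 9*z/2 - 5/2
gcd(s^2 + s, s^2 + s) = s^2 + s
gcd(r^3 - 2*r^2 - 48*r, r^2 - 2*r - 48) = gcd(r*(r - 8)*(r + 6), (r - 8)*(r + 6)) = r^2 - 2*r - 48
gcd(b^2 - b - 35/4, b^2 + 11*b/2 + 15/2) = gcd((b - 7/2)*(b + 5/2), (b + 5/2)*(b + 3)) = b + 5/2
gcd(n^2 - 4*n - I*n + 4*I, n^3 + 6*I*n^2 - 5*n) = 1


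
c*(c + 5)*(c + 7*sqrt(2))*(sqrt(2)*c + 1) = sqrt(2)*c^4 + 5*sqrt(2)*c^3 + 15*c^3 + 7*sqrt(2)*c^2 + 75*c^2 + 35*sqrt(2)*c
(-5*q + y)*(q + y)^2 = -5*q^3 - 9*q^2*y - 3*q*y^2 + y^3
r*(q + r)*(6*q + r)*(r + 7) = 6*q^2*r^2 + 42*q^2*r + 7*q*r^3 + 49*q*r^2 + r^4 + 7*r^3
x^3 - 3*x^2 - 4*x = x*(x - 4)*(x + 1)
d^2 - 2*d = d*(d - 2)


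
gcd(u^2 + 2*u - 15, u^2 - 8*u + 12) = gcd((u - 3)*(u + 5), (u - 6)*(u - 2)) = 1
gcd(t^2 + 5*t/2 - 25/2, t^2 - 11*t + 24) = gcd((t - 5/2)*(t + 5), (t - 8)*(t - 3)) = 1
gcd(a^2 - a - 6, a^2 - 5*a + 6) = a - 3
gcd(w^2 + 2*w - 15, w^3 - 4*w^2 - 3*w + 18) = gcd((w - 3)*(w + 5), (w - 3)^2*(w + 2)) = w - 3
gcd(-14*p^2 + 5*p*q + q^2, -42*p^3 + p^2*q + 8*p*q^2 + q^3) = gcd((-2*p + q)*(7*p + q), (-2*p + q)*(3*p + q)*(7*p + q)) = 14*p^2 - 5*p*q - q^2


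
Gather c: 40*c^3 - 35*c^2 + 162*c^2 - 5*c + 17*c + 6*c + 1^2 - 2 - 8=40*c^3 + 127*c^2 + 18*c - 9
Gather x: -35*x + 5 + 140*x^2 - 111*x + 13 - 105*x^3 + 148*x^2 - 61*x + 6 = -105*x^3 + 288*x^2 - 207*x + 24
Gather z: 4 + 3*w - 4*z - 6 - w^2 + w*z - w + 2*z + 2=-w^2 + 2*w + z*(w - 2)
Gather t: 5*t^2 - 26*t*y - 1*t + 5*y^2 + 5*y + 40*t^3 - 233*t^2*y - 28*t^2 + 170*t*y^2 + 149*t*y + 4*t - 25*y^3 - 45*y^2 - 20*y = 40*t^3 + t^2*(-233*y - 23) + t*(170*y^2 + 123*y + 3) - 25*y^3 - 40*y^2 - 15*y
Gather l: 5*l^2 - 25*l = 5*l^2 - 25*l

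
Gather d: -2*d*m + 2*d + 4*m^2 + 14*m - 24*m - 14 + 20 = d*(2 - 2*m) + 4*m^2 - 10*m + 6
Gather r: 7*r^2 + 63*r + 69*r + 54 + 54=7*r^2 + 132*r + 108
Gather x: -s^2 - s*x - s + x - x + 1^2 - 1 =-s^2 - s*x - s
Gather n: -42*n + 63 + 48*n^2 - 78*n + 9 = 48*n^2 - 120*n + 72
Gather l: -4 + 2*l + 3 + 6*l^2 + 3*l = 6*l^2 + 5*l - 1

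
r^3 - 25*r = r*(r - 5)*(r + 5)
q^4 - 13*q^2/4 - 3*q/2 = q*(q - 2)*(q + 1/2)*(q + 3/2)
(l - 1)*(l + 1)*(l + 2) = l^3 + 2*l^2 - l - 2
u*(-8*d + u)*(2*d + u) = -16*d^2*u - 6*d*u^2 + u^3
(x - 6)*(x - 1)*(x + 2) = x^3 - 5*x^2 - 8*x + 12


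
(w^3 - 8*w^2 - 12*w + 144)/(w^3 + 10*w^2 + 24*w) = (w^2 - 12*w + 36)/(w*(w + 6))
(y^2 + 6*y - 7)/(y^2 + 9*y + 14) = (y - 1)/(y + 2)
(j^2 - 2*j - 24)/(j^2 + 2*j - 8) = (j - 6)/(j - 2)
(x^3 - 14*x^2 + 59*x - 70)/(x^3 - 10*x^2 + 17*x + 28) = (x^2 - 7*x + 10)/(x^2 - 3*x - 4)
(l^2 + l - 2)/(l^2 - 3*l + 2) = (l + 2)/(l - 2)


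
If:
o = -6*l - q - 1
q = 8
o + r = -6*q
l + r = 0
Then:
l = 39/7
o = -297/7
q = 8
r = -39/7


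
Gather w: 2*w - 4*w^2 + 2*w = -4*w^2 + 4*w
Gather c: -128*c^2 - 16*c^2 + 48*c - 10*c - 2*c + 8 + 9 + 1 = -144*c^2 + 36*c + 18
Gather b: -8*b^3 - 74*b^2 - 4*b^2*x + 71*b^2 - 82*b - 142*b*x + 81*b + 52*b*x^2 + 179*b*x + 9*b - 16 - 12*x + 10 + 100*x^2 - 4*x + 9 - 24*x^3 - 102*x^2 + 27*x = -8*b^3 + b^2*(-4*x - 3) + b*(52*x^2 + 37*x + 8) - 24*x^3 - 2*x^2 + 11*x + 3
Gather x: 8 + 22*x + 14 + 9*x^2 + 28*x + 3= 9*x^2 + 50*x + 25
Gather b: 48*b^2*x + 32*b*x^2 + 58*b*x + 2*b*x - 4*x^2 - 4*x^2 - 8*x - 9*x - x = 48*b^2*x + b*(32*x^2 + 60*x) - 8*x^2 - 18*x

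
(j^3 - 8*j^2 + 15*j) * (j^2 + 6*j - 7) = j^5 - 2*j^4 - 40*j^3 + 146*j^2 - 105*j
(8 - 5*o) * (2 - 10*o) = 50*o^2 - 90*o + 16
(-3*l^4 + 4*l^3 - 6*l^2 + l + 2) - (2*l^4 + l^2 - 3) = -5*l^4 + 4*l^3 - 7*l^2 + l + 5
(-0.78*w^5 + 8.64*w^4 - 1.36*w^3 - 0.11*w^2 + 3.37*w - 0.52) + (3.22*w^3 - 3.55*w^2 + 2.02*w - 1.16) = -0.78*w^5 + 8.64*w^4 + 1.86*w^3 - 3.66*w^2 + 5.39*w - 1.68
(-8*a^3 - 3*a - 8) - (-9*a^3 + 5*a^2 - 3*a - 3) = a^3 - 5*a^2 - 5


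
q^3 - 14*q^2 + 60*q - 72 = (q - 6)^2*(q - 2)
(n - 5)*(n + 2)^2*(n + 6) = n^4 + 5*n^3 - 22*n^2 - 116*n - 120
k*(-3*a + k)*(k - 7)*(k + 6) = -3*a*k^3 + 3*a*k^2 + 126*a*k + k^4 - k^3 - 42*k^2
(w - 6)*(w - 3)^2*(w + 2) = w^4 - 10*w^3 + 21*w^2 + 36*w - 108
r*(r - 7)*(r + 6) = r^3 - r^2 - 42*r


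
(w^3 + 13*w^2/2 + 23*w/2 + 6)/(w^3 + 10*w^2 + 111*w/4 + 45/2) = 2*(w^2 + 5*w + 4)/(2*w^2 + 17*w + 30)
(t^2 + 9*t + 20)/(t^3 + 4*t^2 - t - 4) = (t + 5)/(t^2 - 1)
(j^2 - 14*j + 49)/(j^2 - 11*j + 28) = (j - 7)/(j - 4)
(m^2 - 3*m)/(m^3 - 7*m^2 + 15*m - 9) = m/(m^2 - 4*m + 3)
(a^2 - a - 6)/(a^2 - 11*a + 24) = (a + 2)/(a - 8)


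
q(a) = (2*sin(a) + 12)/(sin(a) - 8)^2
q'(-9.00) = -0.06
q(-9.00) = 0.16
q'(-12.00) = 0.08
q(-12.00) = 0.23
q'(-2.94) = -0.07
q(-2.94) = 0.17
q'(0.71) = 0.08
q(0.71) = 0.25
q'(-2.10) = -0.03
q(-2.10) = 0.13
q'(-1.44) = 0.01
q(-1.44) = 0.12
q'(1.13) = 0.05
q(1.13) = 0.27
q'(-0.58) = 0.05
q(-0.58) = 0.15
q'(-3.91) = -0.08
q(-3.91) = 0.25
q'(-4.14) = -0.06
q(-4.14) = 0.27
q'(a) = 2*cos(a)/(sin(a) - 8)^2 - 2*(2*sin(a) + 12)*cos(a)/(sin(a) - 8)^3 = -2*(sin(a) + 20)*cos(a)/(sin(a) - 8)^3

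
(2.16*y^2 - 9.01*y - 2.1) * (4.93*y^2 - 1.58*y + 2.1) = 10.6488*y^4 - 47.8321*y^3 + 8.4188*y^2 - 15.603*y - 4.41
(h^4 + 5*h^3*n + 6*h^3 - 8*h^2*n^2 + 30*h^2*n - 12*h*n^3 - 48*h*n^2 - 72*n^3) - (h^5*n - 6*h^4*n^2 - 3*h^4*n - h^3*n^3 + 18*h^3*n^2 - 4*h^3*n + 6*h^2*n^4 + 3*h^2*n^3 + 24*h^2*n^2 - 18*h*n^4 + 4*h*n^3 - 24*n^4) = -h^5*n + 6*h^4*n^2 + 3*h^4*n + h^4 + h^3*n^3 - 18*h^3*n^2 + 9*h^3*n + 6*h^3 - 6*h^2*n^4 - 3*h^2*n^3 - 32*h^2*n^2 + 30*h^2*n + 18*h*n^4 - 16*h*n^3 - 48*h*n^2 + 24*n^4 - 72*n^3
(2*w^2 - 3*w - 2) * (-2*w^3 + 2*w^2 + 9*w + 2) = -4*w^5 + 10*w^4 + 16*w^3 - 27*w^2 - 24*w - 4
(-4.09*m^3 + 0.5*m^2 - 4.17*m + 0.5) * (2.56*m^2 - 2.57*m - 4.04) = -10.4704*m^5 + 11.7913*m^4 + 4.5634*m^3 + 9.9769*m^2 + 15.5618*m - 2.02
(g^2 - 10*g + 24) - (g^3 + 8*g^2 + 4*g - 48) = -g^3 - 7*g^2 - 14*g + 72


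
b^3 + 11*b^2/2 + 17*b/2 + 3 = (b + 1/2)*(b + 2)*(b + 3)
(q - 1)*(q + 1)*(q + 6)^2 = q^4 + 12*q^3 + 35*q^2 - 12*q - 36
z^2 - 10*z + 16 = (z - 8)*(z - 2)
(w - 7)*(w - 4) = w^2 - 11*w + 28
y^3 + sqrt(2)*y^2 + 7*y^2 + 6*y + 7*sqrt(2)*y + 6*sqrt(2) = (y + 1)*(y + 6)*(y + sqrt(2))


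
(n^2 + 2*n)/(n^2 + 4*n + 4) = n/(n + 2)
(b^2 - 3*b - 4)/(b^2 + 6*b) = (b^2 - 3*b - 4)/(b*(b + 6))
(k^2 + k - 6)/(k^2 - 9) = (k - 2)/(k - 3)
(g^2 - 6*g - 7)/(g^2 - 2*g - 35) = (g + 1)/(g + 5)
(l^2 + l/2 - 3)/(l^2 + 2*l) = (l - 3/2)/l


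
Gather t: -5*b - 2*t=-5*b - 2*t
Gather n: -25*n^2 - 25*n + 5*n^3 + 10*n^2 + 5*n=5*n^3 - 15*n^2 - 20*n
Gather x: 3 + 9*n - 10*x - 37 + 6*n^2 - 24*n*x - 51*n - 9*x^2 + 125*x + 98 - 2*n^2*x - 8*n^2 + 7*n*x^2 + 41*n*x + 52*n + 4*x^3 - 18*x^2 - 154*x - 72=-2*n^2 + 10*n + 4*x^3 + x^2*(7*n - 27) + x*(-2*n^2 + 17*n - 39) - 8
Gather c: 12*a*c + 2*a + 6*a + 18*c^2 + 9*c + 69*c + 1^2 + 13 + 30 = 8*a + 18*c^2 + c*(12*a + 78) + 44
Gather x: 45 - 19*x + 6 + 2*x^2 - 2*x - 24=2*x^2 - 21*x + 27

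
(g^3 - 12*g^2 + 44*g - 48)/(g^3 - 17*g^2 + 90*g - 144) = (g^2 - 6*g + 8)/(g^2 - 11*g + 24)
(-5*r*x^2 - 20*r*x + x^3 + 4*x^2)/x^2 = -5*r - 20*r/x + x + 4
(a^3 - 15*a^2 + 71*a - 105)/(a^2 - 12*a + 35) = a - 3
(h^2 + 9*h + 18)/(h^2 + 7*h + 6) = (h + 3)/(h + 1)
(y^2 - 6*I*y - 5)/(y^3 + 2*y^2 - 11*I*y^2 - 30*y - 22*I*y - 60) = (y - I)/(y^2 + y*(2 - 6*I) - 12*I)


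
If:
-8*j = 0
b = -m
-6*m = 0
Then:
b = 0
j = 0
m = 0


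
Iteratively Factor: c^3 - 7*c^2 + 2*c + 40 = (c - 4)*(c^2 - 3*c - 10) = (c - 5)*(c - 4)*(c + 2)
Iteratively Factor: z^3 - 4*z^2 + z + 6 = (z - 2)*(z^2 - 2*z - 3) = (z - 3)*(z - 2)*(z + 1)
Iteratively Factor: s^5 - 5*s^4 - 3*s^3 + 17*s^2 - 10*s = (s)*(s^4 - 5*s^3 - 3*s^2 + 17*s - 10) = s*(s + 2)*(s^3 - 7*s^2 + 11*s - 5) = s*(s - 1)*(s + 2)*(s^2 - 6*s + 5) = s*(s - 1)^2*(s + 2)*(s - 5)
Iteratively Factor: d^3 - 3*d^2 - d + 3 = (d - 1)*(d^2 - 2*d - 3) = (d - 3)*(d - 1)*(d + 1)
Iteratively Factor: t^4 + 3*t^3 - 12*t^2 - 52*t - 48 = (t + 2)*(t^3 + t^2 - 14*t - 24) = (t - 4)*(t + 2)*(t^2 + 5*t + 6) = (t - 4)*(t + 2)^2*(t + 3)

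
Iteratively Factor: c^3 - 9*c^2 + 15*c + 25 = (c - 5)*(c^2 - 4*c - 5) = (c - 5)*(c + 1)*(c - 5)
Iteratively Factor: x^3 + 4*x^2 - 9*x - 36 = (x - 3)*(x^2 + 7*x + 12) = (x - 3)*(x + 4)*(x + 3)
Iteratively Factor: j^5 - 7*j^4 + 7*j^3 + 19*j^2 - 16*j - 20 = (j - 2)*(j^4 - 5*j^3 - 3*j^2 + 13*j + 10) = (j - 5)*(j - 2)*(j^3 - 3*j - 2) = (j - 5)*(j - 2)*(j + 1)*(j^2 - j - 2) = (j - 5)*(j - 2)*(j + 1)^2*(j - 2)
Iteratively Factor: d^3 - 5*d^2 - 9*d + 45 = (d - 5)*(d^2 - 9) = (d - 5)*(d - 3)*(d + 3)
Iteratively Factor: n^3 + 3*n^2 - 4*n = (n - 1)*(n^2 + 4*n) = (n - 1)*(n + 4)*(n)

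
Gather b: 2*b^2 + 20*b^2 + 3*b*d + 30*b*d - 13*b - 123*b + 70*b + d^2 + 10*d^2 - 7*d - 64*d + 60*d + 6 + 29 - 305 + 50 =22*b^2 + b*(33*d - 66) + 11*d^2 - 11*d - 220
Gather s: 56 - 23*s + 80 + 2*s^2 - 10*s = 2*s^2 - 33*s + 136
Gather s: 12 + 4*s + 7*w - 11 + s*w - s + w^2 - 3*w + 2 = s*(w + 3) + w^2 + 4*w + 3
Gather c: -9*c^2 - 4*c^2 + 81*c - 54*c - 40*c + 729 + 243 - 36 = -13*c^2 - 13*c + 936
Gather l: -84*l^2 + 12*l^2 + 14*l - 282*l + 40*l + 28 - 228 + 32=-72*l^2 - 228*l - 168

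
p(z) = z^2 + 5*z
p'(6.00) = 17.00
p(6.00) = 66.00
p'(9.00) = 23.00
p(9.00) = 126.00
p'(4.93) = 14.86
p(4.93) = 48.95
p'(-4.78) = -4.56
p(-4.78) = -1.05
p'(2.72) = 10.44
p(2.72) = 21.00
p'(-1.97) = 1.06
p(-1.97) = -5.97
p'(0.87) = 6.74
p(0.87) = 5.11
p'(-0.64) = 3.72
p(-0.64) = -2.79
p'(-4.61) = -4.22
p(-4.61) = -1.80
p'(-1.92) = 1.16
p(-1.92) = -5.91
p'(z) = 2*z + 5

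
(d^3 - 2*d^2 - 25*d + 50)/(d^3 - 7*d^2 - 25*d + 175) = (d - 2)/(d - 7)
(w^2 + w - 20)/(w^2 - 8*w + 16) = (w + 5)/(w - 4)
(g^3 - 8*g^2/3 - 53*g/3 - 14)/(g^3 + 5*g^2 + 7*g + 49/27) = 9*(g^2 - 5*g - 6)/(9*g^2 + 24*g + 7)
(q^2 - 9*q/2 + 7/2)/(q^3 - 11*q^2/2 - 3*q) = (-2*q^2 + 9*q - 7)/(q*(-2*q^2 + 11*q + 6))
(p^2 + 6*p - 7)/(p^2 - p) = (p + 7)/p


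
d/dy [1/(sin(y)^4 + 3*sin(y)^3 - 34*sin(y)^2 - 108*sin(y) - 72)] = (-4*sin(y)^3 - 9*sin(y)^2 + 68*sin(y) + 108)*cos(y)/((sin(y) - 6)^2*(sin(y) + 1)^2*(sin(y) + 2)^2*(sin(y) + 6)^2)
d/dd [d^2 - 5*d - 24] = 2*d - 5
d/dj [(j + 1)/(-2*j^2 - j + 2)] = (-2*j^2 - j + (j + 1)*(4*j + 1) + 2)/(2*j^2 + j - 2)^2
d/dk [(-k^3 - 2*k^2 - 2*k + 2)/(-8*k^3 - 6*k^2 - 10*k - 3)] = (-10*k^4 - 12*k^3 + 65*k^2 + 36*k + 26)/(64*k^6 + 96*k^5 + 196*k^4 + 168*k^3 + 136*k^2 + 60*k + 9)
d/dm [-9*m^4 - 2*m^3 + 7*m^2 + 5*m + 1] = -36*m^3 - 6*m^2 + 14*m + 5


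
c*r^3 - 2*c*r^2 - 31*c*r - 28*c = (r - 7)*(r + 4)*(c*r + c)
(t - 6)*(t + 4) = t^2 - 2*t - 24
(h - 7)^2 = h^2 - 14*h + 49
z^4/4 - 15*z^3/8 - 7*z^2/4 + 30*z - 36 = (z/4 + 1)*(z - 6)*(z - 4)*(z - 3/2)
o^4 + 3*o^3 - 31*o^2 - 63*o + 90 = (o - 5)*(o - 1)*(o + 3)*(o + 6)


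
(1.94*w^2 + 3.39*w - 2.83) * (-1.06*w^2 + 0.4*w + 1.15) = -2.0564*w^4 - 2.8174*w^3 + 6.5868*w^2 + 2.7665*w - 3.2545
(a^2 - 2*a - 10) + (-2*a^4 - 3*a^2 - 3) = -2*a^4 - 2*a^2 - 2*a - 13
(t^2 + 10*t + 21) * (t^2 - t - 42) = t^4 + 9*t^3 - 31*t^2 - 441*t - 882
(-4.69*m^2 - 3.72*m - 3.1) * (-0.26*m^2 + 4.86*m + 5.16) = 1.2194*m^4 - 21.8262*m^3 - 41.4736*m^2 - 34.2612*m - 15.996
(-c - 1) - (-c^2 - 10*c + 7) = c^2 + 9*c - 8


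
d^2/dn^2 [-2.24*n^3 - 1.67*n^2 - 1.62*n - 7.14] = -13.44*n - 3.34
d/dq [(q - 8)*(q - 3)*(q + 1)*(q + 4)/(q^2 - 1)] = 2*(q^3 - 5*q^2 + 7*q - 38)/(q^2 - 2*q + 1)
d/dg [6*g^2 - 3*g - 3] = 12*g - 3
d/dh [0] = 0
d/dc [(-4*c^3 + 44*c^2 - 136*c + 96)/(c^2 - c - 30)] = 4*(-c^2 - 10*c + 29)/(c^2 + 10*c + 25)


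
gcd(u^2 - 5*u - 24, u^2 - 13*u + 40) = u - 8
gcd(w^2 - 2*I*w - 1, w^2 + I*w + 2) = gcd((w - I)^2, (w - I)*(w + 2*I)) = w - I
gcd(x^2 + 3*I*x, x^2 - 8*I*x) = x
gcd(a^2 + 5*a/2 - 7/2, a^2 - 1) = a - 1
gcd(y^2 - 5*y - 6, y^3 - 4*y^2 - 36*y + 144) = y - 6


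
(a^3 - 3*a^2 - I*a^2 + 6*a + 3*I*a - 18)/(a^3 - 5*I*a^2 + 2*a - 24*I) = (a - 3)/(a - 4*I)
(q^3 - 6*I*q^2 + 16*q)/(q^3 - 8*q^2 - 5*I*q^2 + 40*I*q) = (q^2 - 6*I*q + 16)/(q^2 - 8*q - 5*I*q + 40*I)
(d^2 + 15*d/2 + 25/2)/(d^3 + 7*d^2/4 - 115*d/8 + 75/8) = 4*(2*d + 5)/(8*d^2 - 26*d + 15)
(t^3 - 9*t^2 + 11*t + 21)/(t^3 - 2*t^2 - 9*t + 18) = (t^2 - 6*t - 7)/(t^2 + t - 6)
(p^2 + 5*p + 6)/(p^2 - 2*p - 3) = (p^2 + 5*p + 6)/(p^2 - 2*p - 3)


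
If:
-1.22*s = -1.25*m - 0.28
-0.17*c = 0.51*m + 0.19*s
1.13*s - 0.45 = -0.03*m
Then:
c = -0.92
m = 0.16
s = 0.39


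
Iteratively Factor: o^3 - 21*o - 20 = (o + 1)*(o^2 - o - 20) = (o - 5)*(o + 1)*(o + 4)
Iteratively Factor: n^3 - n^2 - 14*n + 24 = (n - 3)*(n^2 + 2*n - 8) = (n - 3)*(n - 2)*(n + 4)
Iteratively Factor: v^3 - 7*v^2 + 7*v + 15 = (v + 1)*(v^2 - 8*v + 15) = (v - 5)*(v + 1)*(v - 3)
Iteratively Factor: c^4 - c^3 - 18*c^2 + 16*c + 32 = (c + 1)*(c^3 - 2*c^2 - 16*c + 32) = (c - 4)*(c + 1)*(c^2 + 2*c - 8) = (c - 4)*(c + 1)*(c + 4)*(c - 2)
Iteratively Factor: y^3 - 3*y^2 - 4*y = (y - 4)*(y^2 + y) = y*(y - 4)*(y + 1)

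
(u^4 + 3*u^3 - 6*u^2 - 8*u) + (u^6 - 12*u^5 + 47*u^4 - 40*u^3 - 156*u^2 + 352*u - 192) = u^6 - 12*u^5 + 48*u^4 - 37*u^3 - 162*u^2 + 344*u - 192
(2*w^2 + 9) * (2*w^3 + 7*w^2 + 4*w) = 4*w^5 + 14*w^4 + 26*w^3 + 63*w^2 + 36*w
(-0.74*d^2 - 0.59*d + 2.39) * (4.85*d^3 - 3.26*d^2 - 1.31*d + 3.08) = -3.589*d^5 - 0.4491*d^4 + 14.4843*d^3 - 9.2977*d^2 - 4.9481*d + 7.3612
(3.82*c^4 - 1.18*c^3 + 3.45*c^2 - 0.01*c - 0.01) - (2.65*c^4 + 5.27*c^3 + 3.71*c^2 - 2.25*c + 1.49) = 1.17*c^4 - 6.45*c^3 - 0.26*c^2 + 2.24*c - 1.5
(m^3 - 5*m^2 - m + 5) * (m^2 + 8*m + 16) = m^5 + 3*m^4 - 25*m^3 - 83*m^2 + 24*m + 80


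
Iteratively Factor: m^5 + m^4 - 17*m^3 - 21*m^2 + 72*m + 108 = (m + 3)*(m^4 - 2*m^3 - 11*m^2 + 12*m + 36) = (m + 2)*(m + 3)*(m^3 - 4*m^2 - 3*m + 18) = (m + 2)^2*(m + 3)*(m^2 - 6*m + 9) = (m - 3)*(m + 2)^2*(m + 3)*(m - 3)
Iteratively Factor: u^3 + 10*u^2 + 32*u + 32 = (u + 4)*(u^2 + 6*u + 8) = (u + 2)*(u + 4)*(u + 4)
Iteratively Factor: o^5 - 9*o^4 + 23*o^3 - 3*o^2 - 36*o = (o - 4)*(o^4 - 5*o^3 + 3*o^2 + 9*o) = (o - 4)*(o - 3)*(o^3 - 2*o^2 - 3*o) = (o - 4)*(o - 3)*(o + 1)*(o^2 - 3*o) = (o - 4)*(o - 3)^2*(o + 1)*(o)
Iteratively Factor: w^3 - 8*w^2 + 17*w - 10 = (w - 1)*(w^2 - 7*w + 10) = (w - 5)*(w - 1)*(w - 2)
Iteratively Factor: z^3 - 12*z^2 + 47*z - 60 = (z - 3)*(z^2 - 9*z + 20) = (z - 4)*(z - 3)*(z - 5)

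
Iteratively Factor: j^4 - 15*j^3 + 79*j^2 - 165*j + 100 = (j - 5)*(j^3 - 10*j^2 + 29*j - 20) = (j - 5)*(j - 4)*(j^2 - 6*j + 5) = (j - 5)^2*(j - 4)*(j - 1)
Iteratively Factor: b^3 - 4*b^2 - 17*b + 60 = (b + 4)*(b^2 - 8*b + 15) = (b - 3)*(b + 4)*(b - 5)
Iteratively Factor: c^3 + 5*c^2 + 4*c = (c + 4)*(c^2 + c) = (c + 1)*(c + 4)*(c)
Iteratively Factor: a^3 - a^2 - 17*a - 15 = (a + 3)*(a^2 - 4*a - 5) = (a - 5)*(a + 3)*(a + 1)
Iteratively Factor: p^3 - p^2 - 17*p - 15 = (p + 1)*(p^2 - 2*p - 15) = (p + 1)*(p + 3)*(p - 5)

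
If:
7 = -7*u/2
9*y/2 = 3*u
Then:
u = -2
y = -4/3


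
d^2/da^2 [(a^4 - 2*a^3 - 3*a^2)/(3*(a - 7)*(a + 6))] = 2*(a^6 - 3*a^5 - 123*a^4 + 247*a^3 + 9954*a^2 - 10584*a - 5292)/(3*(a^6 - 3*a^5 - 123*a^4 + 251*a^3 + 5166*a^2 - 5292*a - 74088))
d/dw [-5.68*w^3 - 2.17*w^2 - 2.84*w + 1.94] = -17.04*w^2 - 4.34*w - 2.84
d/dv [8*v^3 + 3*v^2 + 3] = 6*v*(4*v + 1)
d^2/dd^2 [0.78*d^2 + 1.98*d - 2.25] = 1.56000000000000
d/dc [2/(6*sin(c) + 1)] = -12*cos(c)/(6*sin(c) + 1)^2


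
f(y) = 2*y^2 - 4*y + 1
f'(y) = 4*y - 4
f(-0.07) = 1.29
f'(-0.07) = -4.28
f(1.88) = 0.55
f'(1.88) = 3.52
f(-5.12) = 73.91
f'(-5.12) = -24.48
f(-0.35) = 2.64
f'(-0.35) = -5.40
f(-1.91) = 15.94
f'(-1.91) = -11.64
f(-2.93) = 29.89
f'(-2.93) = -15.72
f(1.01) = -1.00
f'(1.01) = 0.04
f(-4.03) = 49.60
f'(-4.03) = -20.12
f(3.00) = 7.00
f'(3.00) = 8.00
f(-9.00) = 199.00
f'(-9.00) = -40.00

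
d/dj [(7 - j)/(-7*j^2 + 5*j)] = 7*(-j^2 + 14*j - 5)/(j^2*(49*j^2 - 70*j + 25))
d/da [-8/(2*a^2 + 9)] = 32*a/(2*a^2 + 9)^2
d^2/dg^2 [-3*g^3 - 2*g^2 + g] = -18*g - 4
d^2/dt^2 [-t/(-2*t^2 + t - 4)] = 2*(t*(4*t - 1)^2 + (1 - 6*t)*(2*t^2 - t + 4))/(2*t^2 - t + 4)^3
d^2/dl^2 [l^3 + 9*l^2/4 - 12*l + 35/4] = 6*l + 9/2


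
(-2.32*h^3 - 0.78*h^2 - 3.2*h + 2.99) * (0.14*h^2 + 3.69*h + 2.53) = -0.3248*h^5 - 8.67*h^4 - 9.1958*h^3 - 13.3628*h^2 + 2.9371*h + 7.5647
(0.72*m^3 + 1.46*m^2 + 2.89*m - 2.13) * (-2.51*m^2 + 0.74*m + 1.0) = -1.8072*m^5 - 3.1318*m^4 - 5.4535*m^3 + 8.9449*m^2 + 1.3138*m - 2.13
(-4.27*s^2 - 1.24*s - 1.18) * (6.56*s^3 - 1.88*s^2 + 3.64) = -28.0112*s^5 - 0.1068*s^4 - 5.4096*s^3 - 13.3244*s^2 - 4.5136*s - 4.2952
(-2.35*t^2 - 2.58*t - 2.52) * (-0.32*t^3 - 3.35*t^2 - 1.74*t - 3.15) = 0.752*t^5 + 8.6981*t^4 + 13.5384*t^3 + 20.3337*t^2 + 12.5118*t + 7.938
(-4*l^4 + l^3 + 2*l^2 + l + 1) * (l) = -4*l^5 + l^4 + 2*l^3 + l^2 + l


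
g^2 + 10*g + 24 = (g + 4)*(g + 6)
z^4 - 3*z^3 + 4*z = z*(z - 2)^2*(z + 1)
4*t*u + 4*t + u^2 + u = (4*t + u)*(u + 1)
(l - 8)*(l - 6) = l^2 - 14*l + 48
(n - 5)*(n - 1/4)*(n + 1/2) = n^3 - 19*n^2/4 - 11*n/8 + 5/8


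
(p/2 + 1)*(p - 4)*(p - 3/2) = p^3/2 - 7*p^2/4 - 5*p/2 + 6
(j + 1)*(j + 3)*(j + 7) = j^3 + 11*j^2 + 31*j + 21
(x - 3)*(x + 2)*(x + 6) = x^3 + 5*x^2 - 12*x - 36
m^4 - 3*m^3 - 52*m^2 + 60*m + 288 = (m - 8)*(m - 3)*(m + 2)*(m + 6)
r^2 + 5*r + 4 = (r + 1)*(r + 4)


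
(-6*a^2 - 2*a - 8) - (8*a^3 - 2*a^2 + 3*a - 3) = -8*a^3 - 4*a^2 - 5*a - 5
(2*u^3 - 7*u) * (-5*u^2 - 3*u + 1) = -10*u^5 - 6*u^4 + 37*u^3 + 21*u^2 - 7*u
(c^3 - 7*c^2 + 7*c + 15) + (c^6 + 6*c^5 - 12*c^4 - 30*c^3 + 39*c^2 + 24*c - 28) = c^6 + 6*c^5 - 12*c^4 - 29*c^3 + 32*c^2 + 31*c - 13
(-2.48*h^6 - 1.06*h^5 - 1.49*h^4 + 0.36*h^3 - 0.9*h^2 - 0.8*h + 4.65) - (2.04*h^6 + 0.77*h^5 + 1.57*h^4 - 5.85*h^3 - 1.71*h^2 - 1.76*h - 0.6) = -4.52*h^6 - 1.83*h^5 - 3.06*h^4 + 6.21*h^3 + 0.81*h^2 + 0.96*h + 5.25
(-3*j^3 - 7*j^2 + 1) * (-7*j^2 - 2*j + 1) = 21*j^5 + 55*j^4 + 11*j^3 - 14*j^2 - 2*j + 1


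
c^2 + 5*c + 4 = (c + 1)*(c + 4)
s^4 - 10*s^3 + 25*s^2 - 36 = (s - 6)*(s - 3)*(s - 2)*(s + 1)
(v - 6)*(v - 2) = v^2 - 8*v + 12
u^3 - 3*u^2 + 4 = (u - 2)^2*(u + 1)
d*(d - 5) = d^2 - 5*d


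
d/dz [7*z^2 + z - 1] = 14*z + 1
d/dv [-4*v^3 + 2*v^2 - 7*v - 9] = -12*v^2 + 4*v - 7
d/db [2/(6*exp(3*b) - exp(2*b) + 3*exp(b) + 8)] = (-36*exp(2*b) + 4*exp(b) - 6)*exp(b)/(6*exp(3*b) - exp(2*b) + 3*exp(b) + 8)^2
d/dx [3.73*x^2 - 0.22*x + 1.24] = 7.46*x - 0.22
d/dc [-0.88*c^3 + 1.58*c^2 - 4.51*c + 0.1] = -2.64*c^2 + 3.16*c - 4.51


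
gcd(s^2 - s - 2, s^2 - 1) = s + 1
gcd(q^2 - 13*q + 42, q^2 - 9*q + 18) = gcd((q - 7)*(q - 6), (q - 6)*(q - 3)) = q - 6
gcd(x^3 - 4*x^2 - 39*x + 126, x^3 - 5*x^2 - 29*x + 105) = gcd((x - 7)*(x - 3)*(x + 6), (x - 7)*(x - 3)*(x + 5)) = x^2 - 10*x + 21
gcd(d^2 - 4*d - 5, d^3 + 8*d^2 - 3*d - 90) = 1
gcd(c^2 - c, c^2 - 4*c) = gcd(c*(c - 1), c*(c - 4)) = c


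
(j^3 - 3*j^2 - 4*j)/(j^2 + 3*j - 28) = j*(j + 1)/(j + 7)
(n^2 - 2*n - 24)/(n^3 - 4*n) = (n^2 - 2*n - 24)/(n*(n^2 - 4))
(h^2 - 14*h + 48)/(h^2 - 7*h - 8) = (h - 6)/(h + 1)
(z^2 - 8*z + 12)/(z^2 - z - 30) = (z - 2)/(z + 5)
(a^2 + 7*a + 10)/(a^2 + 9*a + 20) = (a + 2)/(a + 4)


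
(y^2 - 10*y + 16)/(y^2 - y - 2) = (y - 8)/(y + 1)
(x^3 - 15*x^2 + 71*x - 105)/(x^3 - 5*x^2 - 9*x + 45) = (x - 7)/(x + 3)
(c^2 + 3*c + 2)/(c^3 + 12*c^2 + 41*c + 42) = (c + 1)/(c^2 + 10*c + 21)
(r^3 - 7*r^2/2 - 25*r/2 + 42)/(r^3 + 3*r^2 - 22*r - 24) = (2*r^2 + r - 21)/(2*(r^2 + 7*r + 6))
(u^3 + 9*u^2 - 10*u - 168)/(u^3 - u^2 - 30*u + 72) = (u + 7)/(u - 3)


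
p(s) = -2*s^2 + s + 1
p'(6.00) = -23.00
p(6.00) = -65.00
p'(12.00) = -47.00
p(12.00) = -275.00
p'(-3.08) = 13.32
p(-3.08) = -21.05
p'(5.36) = -20.44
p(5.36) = -51.10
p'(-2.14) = 9.56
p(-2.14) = -10.30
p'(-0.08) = 1.32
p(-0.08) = 0.91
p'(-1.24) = 5.96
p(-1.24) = -3.32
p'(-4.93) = 20.72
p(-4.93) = -52.54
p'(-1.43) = 6.72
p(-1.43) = -4.52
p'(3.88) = -14.52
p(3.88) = -25.23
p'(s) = 1 - 4*s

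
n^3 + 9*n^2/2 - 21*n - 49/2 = (n - 7/2)*(n + 1)*(n + 7)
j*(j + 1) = j^2 + j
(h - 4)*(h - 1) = h^2 - 5*h + 4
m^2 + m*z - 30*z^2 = (m - 5*z)*(m + 6*z)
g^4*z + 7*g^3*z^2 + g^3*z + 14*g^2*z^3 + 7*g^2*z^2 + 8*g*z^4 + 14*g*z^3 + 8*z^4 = (g + z)*(g + 2*z)*(g + 4*z)*(g*z + z)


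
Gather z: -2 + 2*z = 2*z - 2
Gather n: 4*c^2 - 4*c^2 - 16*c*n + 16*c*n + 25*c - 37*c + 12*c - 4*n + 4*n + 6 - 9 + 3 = 0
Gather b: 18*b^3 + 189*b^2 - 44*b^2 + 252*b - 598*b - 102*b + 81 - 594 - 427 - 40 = 18*b^3 + 145*b^2 - 448*b - 980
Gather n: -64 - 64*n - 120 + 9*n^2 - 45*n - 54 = 9*n^2 - 109*n - 238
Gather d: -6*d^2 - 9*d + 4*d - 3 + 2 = -6*d^2 - 5*d - 1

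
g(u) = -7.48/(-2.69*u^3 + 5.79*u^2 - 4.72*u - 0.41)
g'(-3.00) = -0.04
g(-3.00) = -0.05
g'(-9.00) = -0.00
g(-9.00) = -0.00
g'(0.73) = -1.29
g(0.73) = 4.12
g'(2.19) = -1.07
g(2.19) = 0.67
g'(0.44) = -3.49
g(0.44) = 4.69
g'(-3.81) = -0.02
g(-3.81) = -0.03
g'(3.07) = -0.23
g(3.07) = 0.20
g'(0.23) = -12.44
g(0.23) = 6.12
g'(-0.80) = -2.01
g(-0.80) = -0.89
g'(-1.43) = -0.42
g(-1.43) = -0.29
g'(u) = -7.48*(8.07*u^2 - 11.58*u + 4.72)/(-2.69*u^3 + 5.79*u^2 - 4.72*u - 0.41)^2 = (-60.3636*u^2 + 86.6184*u - 35.3056)/(2.69*u^3 - 5.79*u^2 + 4.72*u + 0.41)^2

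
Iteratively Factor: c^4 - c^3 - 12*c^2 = (c)*(c^3 - c^2 - 12*c) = c*(c - 4)*(c^2 + 3*c) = c*(c - 4)*(c + 3)*(c)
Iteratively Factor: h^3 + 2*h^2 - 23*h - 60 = (h + 4)*(h^2 - 2*h - 15) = (h + 3)*(h + 4)*(h - 5)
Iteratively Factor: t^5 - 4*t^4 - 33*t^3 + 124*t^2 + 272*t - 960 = (t - 4)*(t^4 - 33*t^2 - 8*t + 240) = (t - 4)*(t + 4)*(t^3 - 4*t^2 - 17*t + 60) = (t - 4)*(t - 3)*(t + 4)*(t^2 - t - 20) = (t - 4)*(t - 3)*(t + 4)^2*(t - 5)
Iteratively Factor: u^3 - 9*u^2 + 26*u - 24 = (u - 3)*(u^2 - 6*u + 8) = (u - 4)*(u - 3)*(u - 2)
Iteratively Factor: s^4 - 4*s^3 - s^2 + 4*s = (s + 1)*(s^3 - 5*s^2 + 4*s) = s*(s + 1)*(s^2 - 5*s + 4) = s*(s - 4)*(s + 1)*(s - 1)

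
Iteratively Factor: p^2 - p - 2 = (p + 1)*(p - 2)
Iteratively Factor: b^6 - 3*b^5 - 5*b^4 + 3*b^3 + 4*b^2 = (b - 4)*(b^5 + b^4 - b^3 - b^2) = (b - 4)*(b + 1)*(b^4 - b^2) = b*(b - 4)*(b + 1)*(b^3 - b) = b*(b - 4)*(b - 1)*(b + 1)*(b^2 + b) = b^2*(b - 4)*(b - 1)*(b + 1)*(b + 1)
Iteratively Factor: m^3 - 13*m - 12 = (m - 4)*(m^2 + 4*m + 3) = (m - 4)*(m + 1)*(m + 3)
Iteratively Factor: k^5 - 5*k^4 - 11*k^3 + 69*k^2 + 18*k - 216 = (k - 3)*(k^4 - 2*k^3 - 17*k^2 + 18*k + 72) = (k - 3)*(k + 2)*(k^3 - 4*k^2 - 9*k + 36) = (k - 3)^2*(k + 2)*(k^2 - k - 12) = (k - 3)^2*(k + 2)*(k + 3)*(k - 4)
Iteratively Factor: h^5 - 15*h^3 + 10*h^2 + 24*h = (h - 3)*(h^4 + 3*h^3 - 6*h^2 - 8*h) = h*(h - 3)*(h^3 + 3*h^2 - 6*h - 8) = h*(h - 3)*(h + 4)*(h^2 - h - 2) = h*(h - 3)*(h + 1)*(h + 4)*(h - 2)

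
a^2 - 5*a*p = a*(a - 5*p)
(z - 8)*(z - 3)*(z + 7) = z^3 - 4*z^2 - 53*z + 168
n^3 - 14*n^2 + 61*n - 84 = (n - 7)*(n - 4)*(n - 3)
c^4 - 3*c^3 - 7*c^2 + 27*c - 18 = (c - 3)*(c - 2)*(c - 1)*(c + 3)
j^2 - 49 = (j - 7)*(j + 7)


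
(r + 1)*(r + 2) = r^2 + 3*r + 2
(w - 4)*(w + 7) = w^2 + 3*w - 28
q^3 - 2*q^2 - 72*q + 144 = (q - 2)*(q - 6*sqrt(2))*(q + 6*sqrt(2))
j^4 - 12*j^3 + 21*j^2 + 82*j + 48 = (j - 8)*(j - 6)*(j + 1)^2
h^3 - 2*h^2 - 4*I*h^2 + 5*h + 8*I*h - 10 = (h - 2)*(h - 5*I)*(h + I)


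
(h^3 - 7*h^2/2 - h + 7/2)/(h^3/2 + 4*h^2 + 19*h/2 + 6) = (2*h^2 - 9*h + 7)/(h^2 + 7*h + 12)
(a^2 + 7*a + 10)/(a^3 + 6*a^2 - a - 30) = (a + 2)/(a^2 + a - 6)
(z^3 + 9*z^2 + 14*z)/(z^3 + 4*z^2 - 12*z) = (z^2 + 9*z + 14)/(z^2 + 4*z - 12)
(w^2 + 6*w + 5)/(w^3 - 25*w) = (w + 1)/(w*(w - 5))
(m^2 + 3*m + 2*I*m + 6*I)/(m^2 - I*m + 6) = (m + 3)/(m - 3*I)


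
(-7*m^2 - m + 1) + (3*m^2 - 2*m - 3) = -4*m^2 - 3*m - 2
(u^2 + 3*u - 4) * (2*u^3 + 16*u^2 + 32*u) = 2*u^5 + 22*u^4 + 72*u^3 + 32*u^2 - 128*u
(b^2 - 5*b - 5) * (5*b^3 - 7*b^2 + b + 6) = 5*b^5 - 32*b^4 + 11*b^3 + 36*b^2 - 35*b - 30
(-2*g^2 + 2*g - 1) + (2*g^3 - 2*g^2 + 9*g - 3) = 2*g^3 - 4*g^2 + 11*g - 4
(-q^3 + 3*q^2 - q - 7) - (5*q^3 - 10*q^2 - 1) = -6*q^3 + 13*q^2 - q - 6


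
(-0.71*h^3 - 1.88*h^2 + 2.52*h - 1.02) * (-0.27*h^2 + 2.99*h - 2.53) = 0.1917*h^5 - 1.6153*h^4 - 4.5053*h^3 + 12.5666*h^2 - 9.4254*h + 2.5806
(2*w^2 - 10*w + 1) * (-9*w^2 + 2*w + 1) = -18*w^4 + 94*w^3 - 27*w^2 - 8*w + 1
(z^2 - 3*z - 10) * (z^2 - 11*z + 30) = z^4 - 14*z^3 + 53*z^2 + 20*z - 300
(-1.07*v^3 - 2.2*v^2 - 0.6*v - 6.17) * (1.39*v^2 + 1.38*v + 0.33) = -1.4873*v^5 - 4.5346*v^4 - 4.2231*v^3 - 10.1303*v^2 - 8.7126*v - 2.0361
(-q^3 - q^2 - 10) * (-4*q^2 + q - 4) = 4*q^5 + 3*q^4 + 3*q^3 + 44*q^2 - 10*q + 40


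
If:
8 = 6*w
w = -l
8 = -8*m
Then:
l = -4/3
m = -1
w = 4/3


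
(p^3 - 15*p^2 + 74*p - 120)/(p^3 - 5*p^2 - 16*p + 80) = (p - 6)/(p + 4)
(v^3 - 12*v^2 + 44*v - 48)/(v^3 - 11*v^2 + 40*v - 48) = (v^2 - 8*v + 12)/(v^2 - 7*v + 12)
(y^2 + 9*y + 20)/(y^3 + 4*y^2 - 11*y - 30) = (y + 4)/(y^2 - y - 6)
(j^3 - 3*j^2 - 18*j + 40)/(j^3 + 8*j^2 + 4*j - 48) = (j - 5)/(j + 6)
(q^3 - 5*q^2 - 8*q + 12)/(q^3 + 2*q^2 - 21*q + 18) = (q^2 - 4*q - 12)/(q^2 + 3*q - 18)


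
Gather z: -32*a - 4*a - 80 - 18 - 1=-36*a - 99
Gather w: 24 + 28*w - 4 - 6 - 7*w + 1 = 21*w + 15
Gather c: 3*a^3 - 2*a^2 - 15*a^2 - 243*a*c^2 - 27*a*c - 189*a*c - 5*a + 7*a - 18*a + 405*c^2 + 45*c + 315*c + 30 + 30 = 3*a^3 - 17*a^2 - 16*a + c^2*(405 - 243*a) + c*(360 - 216*a) + 60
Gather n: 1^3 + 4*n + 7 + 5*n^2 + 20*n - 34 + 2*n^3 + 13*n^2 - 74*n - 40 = 2*n^3 + 18*n^2 - 50*n - 66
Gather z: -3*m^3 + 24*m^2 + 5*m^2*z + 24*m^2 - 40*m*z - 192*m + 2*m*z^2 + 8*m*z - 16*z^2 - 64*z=-3*m^3 + 48*m^2 - 192*m + z^2*(2*m - 16) + z*(5*m^2 - 32*m - 64)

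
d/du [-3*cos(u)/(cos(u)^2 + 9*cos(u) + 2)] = 3*(sin(u)^2 + 1)*sin(u)/(cos(u)^2 + 9*cos(u) + 2)^2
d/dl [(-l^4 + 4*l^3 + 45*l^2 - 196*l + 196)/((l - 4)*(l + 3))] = (-2*l^5 + 7*l^4 + 40*l^3 + 7*l^2 - 1472*l + 2548)/(l^4 - 2*l^3 - 23*l^2 + 24*l + 144)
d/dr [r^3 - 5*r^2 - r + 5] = 3*r^2 - 10*r - 1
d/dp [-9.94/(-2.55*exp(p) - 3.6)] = -25.347*exp(p)/(2.55*exp(p) + 3.6)^2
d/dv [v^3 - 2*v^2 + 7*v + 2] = 3*v^2 - 4*v + 7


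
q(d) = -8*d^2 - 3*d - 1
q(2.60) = -62.88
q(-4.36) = -140.00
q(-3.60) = -93.88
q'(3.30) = -55.80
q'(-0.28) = 1.48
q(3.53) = -111.28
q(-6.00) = -271.00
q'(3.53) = -59.48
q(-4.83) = -173.14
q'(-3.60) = 54.60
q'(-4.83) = 74.28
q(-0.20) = -0.72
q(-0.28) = -0.79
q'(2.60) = -44.60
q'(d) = -16*d - 3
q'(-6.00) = 93.00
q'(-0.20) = 0.20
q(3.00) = -82.00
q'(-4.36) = 66.76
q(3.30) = -98.02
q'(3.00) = -51.00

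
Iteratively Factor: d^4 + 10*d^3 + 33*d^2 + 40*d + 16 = (d + 4)*(d^3 + 6*d^2 + 9*d + 4) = (d + 1)*(d + 4)*(d^2 + 5*d + 4) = (d + 1)*(d + 4)^2*(d + 1)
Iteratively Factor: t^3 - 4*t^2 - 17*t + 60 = (t + 4)*(t^2 - 8*t + 15) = (t - 5)*(t + 4)*(t - 3)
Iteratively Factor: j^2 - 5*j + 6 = (j - 2)*(j - 3)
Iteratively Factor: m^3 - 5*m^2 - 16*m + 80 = (m + 4)*(m^2 - 9*m + 20) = (m - 5)*(m + 4)*(m - 4)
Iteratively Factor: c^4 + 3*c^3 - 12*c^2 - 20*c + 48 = (c + 4)*(c^3 - c^2 - 8*c + 12) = (c - 2)*(c + 4)*(c^2 + c - 6) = (c - 2)^2*(c + 4)*(c + 3)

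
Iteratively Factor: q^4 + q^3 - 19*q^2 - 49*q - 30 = (q + 3)*(q^3 - 2*q^2 - 13*q - 10) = (q + 2)*(q + 3)*(q^2 - 4*q - 5) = (q + 1)*(q + 2)*(q + 3)*(q - 5)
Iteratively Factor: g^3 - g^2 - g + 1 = (g + 1)*(g^2 - 2*g + 1) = (g - 1)*(g + 1)*(g - 1)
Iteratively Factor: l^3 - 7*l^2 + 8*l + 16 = (l + 1)*(l^2 - 8*l + 16) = (l - 4)*(l + 1)*(l - 4)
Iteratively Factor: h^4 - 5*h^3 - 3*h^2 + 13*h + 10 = (h + 1)*(h^3 - 6*h^2 + 3*h + 10) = (h - 2)*(h + 1)*(h^2 - 4*h - 5) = (h - 5)*(h - 2)*(h + 1)*(h + 1)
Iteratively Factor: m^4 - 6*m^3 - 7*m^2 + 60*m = (m - 5)*(m^3 - m^2 - 12*m) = (m - 5)*(m + 3)*(m^2 - 4*m) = (m - 5)*(m - 4)*(m + 3)*(m)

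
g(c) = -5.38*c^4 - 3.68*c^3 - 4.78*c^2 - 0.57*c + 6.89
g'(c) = -21.52*c^3 - 11.04*c^2 - 9.56*c - 0.57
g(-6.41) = -8299.33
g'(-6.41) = 5274.92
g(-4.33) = -1672.69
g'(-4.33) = 1580.89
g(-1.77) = -39.47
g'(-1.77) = 101.10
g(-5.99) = -6296.40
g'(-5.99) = 4285.70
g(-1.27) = -6.55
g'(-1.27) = 37.85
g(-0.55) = 5.88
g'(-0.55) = 4.93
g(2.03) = -136.11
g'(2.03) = -245.50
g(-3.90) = -1089.93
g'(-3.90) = 1145.34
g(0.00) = 6.89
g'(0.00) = -0.57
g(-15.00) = -261002.56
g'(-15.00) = 70288.83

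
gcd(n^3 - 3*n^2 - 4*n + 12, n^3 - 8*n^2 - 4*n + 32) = n^2 - 4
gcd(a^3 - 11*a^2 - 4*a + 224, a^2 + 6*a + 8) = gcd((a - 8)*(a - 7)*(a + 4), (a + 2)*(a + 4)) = a + 4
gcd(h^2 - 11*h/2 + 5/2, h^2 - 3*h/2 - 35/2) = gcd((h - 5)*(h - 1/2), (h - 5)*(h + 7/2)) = h - 5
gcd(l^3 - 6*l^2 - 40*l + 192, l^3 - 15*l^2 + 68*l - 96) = l^2 - 12*l + 32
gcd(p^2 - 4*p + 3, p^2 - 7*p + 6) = p - 1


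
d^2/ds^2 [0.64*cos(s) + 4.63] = -0.64*cos(s)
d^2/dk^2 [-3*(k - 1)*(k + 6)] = -6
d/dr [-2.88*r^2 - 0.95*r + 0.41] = -5.76*r - 0.95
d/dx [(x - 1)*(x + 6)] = 2*x + 5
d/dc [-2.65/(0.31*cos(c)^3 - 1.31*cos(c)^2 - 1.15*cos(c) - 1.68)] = (-2.4645*cos(c)^2 + 6.943*cos(c) + 3.0475)*sin(c)/(-0.31*cos(c)^3 + 1.31*cos(c)^2 + 1.15*cos(c) + 1.68)^2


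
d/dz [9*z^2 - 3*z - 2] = 18*z - 3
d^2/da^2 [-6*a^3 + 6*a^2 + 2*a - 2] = 12 - 36*a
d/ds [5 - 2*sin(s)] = -2*cos(s)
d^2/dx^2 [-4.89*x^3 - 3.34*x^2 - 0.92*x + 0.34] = -29.34*x - 6.68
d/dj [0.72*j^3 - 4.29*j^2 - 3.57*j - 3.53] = 2.16*j^2 - 8.58*j - 3.57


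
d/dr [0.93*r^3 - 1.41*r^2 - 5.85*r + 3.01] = 2.79*r^2 - 2.82*r - 5.85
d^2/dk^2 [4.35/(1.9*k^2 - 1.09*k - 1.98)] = (31.407*k^2 - 18.0177*k - 4.35*(3.8*k - 1.09)*(7.6*k - 2.18) - 32.7294)/(-1.9*k^2 + 1.09*k + 1.98)^3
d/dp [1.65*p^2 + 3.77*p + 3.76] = 3.3*p + 3.77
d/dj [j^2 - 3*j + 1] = 2*j - 3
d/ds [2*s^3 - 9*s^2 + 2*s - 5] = 6*s^2 - 18*s + 2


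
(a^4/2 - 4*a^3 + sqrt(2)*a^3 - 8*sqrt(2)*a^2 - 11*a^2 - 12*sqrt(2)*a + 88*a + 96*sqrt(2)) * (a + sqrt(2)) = a^5/2 - 4*a^4 + 3*sqrt(2)*a^4/2 - 12*sqrt(2)*a^3 - 9*a^3 - 23*sqrt(2)*a^2 + 72*a^2 - 24*a + 184*sqrt(2)*a + 192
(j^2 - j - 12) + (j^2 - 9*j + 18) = 2*j^2 - 10*j + 6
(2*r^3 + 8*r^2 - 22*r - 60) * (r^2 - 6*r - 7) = 2*r^5 - 4*r^4 - 84*r^3 + 16*r^2 + 514*r + 420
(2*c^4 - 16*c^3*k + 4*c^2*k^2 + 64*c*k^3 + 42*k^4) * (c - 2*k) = 2*c^5 - 20*c^4*k + 36*c^3*k^2 + 56*c^2*k^3 - 86*c*k^4 - 84*k^5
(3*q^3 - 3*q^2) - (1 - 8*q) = 3*q^3 - 3*q^2 + 8*q - 1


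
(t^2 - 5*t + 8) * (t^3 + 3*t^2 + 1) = t^5 - 2*t^4 - 7*t^3 + 25*t^2 - 5*t + 8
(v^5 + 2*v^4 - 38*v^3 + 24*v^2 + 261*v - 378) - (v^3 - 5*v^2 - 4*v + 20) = v^5 + 2*v^4 - 39*v^3 + 29*v^2 + 265*v - 398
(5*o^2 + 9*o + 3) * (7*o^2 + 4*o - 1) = 35*o^4 + 83*o^3 + 52*o^2 + 3*o - 3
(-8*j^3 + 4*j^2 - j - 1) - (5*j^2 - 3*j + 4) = -8*j^3 - j^2 + 2*j - 5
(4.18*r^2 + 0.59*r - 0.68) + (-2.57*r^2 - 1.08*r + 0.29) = 1.61*r^2 - 0.49*r - 0.39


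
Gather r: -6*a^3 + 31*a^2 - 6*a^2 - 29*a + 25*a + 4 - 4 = -6*a^3 + 25*a^2 - 4*a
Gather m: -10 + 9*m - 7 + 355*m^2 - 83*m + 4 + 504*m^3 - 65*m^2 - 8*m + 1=504*m^3 + 290*m^2 - 82*m - 12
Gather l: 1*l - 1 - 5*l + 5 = 4 - 4*l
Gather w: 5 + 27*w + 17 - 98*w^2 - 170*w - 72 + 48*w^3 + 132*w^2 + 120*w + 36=48*w^3 + 34*w^2 - 23*w - 14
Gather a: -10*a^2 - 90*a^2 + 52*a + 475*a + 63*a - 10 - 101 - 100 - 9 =-100*a^2 + 590*a - 220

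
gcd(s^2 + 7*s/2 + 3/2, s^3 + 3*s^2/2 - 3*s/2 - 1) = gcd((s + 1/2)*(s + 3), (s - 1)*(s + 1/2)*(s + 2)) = s + 1/2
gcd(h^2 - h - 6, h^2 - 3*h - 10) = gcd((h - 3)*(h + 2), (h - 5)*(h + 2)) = h + 2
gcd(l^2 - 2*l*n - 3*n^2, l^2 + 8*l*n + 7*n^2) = l + n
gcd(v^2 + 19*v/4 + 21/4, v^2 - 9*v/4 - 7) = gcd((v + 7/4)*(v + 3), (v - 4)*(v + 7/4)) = v + 7/4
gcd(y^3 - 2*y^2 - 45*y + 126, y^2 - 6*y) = y - 6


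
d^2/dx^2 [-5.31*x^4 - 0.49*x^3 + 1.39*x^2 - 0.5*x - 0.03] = -63.72*x^2 - 2.94*x + 2.78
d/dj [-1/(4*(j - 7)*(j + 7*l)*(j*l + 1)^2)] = (2*l*(j - 7)*(j + 7*l) + (j - 7)*(j*l + 1) + (j + 7*l)*(j*l + 1))/(4*(j - 7)^2*(j + 7*l)^2*(j*l + 1)^3)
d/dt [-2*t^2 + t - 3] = 1 - 4*t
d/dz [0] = 0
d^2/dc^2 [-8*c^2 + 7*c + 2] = -16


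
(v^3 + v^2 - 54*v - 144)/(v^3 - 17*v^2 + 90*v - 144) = (v^2 + 9*v + 18)/(v^2 - 9*v + 18)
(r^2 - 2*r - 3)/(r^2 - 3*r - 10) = (-r^2 + 2*r + 3)/(-r^2 + 3*r + 10)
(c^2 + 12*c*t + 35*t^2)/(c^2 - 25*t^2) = (-c - 7*t)/(-c + 5*t)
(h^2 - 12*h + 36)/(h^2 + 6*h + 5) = (h^2 - 12*h + 36)/(h^2 + 6*h + 5)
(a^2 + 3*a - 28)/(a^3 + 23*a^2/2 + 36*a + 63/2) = 2*(a - 4)/(2*a^2 + 9*a + 9)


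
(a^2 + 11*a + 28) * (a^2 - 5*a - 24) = a^4 + 6*a^3 - 51*a^2 - 404*a - 672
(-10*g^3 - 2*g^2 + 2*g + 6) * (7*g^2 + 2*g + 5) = -70*g^5 - 34*g^4 - 40*g^3 + 36*g^2 + 22*g + 30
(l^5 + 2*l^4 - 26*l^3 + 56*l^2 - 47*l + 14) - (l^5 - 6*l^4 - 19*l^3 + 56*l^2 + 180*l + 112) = 8*l^4 - 7*l^3 - 227*l - 98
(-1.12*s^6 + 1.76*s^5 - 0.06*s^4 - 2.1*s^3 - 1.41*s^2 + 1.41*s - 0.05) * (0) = 0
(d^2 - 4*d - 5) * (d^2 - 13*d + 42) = d^4 - 17*d^3 + 89*d^2 - 103*d - 210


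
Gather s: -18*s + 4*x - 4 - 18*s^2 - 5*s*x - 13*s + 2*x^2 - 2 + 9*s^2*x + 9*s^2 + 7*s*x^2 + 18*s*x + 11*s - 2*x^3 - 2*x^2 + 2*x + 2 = s^2*(9*x - 9) + s*(7*x^2 + 13*x - 20) - 2*x^3 + 6*x - 4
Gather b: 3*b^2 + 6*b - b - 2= 3*b^2 + 5*b - 2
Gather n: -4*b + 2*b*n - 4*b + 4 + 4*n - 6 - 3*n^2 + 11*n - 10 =-8*b - 3*n^2 + n*(2*b + 15) - 12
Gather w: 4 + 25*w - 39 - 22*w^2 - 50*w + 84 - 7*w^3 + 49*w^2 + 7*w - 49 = -7*w^3 + 27*w^2 - 18*w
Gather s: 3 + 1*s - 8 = s - 5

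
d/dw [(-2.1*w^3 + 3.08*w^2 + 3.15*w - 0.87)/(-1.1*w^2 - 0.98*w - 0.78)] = (2.31*w^4 + 4.116*w^3 + 5.3606*w^2 - 6.7188*w - 3.3096)/(1.21*w^4 + 2.156*w^3 + 2.6764*w^2 + 1.5288*w + 0.6084)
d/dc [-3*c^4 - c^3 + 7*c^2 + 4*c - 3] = -12*c^3 - 3*c^2 + 14*c + 4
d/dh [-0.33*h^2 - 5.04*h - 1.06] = -0.66*h - 5.04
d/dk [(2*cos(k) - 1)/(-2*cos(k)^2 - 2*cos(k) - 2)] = (2*cos(k) - cos(2*k) + 2)*sin(k)/(2*(cos(k)^2 + cos(k) + 1)^2)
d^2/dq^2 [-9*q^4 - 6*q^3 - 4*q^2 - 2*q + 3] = -108*q^2 - 36*q - 8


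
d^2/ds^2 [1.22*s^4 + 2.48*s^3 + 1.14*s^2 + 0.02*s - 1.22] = 14.64*s^2 + 14.88*s + 2.28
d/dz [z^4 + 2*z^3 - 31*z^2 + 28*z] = 4*z^3 + 6*z^2 - 62*z + 28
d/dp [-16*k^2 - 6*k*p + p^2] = -6*k + 2*p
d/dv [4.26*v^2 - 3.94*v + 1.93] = 8.52*v - 3.94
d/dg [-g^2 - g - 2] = -2*g - 1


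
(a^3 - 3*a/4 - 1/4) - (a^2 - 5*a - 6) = a^3 - a^2 + 17*a/4 + 23/4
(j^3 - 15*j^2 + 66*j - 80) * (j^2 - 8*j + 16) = j^5 - 23*j^4 + 202*j^3 - 848*j^2 + 1696*j - 1280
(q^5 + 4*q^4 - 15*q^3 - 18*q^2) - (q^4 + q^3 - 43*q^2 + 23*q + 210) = q^5 + 3*q^4 - 16*q^3 + 25*q^2 - 23*q - 210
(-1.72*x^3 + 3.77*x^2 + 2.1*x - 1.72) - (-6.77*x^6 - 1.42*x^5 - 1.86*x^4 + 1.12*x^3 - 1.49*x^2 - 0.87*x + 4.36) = 6.77*x^6 + 1.42*x^5 + 1.86*x^4 - 2.84*x^3 + 5.26*x^2 + 2.97*x - 6.08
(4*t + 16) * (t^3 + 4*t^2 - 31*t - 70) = 4*t^4 + 32*t^3 - 60*t^2 - 776*t - 1120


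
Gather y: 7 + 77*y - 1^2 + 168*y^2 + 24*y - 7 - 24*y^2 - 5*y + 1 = 144*y^2 + 96*y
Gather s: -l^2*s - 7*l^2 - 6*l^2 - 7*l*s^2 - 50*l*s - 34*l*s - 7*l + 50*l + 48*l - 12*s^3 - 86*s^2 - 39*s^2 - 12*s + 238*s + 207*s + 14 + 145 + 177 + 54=-13*l^2 + 91*l - 12*s^3 + s^2*(-7*l - 125) + s*(-l^2 - 84*l + 433) + 390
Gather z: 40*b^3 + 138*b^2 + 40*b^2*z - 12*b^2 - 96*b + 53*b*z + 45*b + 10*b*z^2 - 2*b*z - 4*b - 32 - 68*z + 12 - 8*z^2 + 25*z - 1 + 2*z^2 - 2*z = 40*b^3 + 126*b^2 - 55*b + z^2*(10*b - 6) + z*(40*b^2 + 51*b - 45) - 21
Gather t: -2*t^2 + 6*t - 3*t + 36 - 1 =-2*t^2 + 3*t + 35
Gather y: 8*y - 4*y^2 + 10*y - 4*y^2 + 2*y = -8*y^2 + 20*y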